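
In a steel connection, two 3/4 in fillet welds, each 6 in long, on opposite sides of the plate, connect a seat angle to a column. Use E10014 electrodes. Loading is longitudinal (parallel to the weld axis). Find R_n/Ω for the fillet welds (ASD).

R_n/Ω ≈ 191 kips

E100XX → F_EXX = 100 ksi.
Effective throat t_e = 0.707 × 0.75 = 0.5302 in.
Total length L = 12 in; A_we = 0.5302 × 12 = 6.363 in².
F_nw = 0.6 F_EXX = 0.6 × 100 = 60 ksi.
R_n = 60 × 6.363 = 381.8 kips; R_n/Ω = 381.8/2.0 = 190.9 kips.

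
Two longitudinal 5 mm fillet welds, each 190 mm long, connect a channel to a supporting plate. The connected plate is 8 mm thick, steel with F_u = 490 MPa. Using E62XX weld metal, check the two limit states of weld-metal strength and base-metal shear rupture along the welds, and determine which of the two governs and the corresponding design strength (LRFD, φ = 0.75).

φR_n ≈ 375 kN (weld metal governs)

E62XX → F_EXX = 620 MPa.
t_e = 0.707 × 5 = 3.535 mm; L = 380 mm.
Weld metal: φR_n = 0.75 × 0.6 × 620 × 3.535 × 380 × 10⁻³ = 374.8 kN.
Base metal (shear rupture): φR_n = 0.75 × 0.6 × 490 × 8 × 380 × 10⁻³ = 670.3 kN.
Governing: weld metal.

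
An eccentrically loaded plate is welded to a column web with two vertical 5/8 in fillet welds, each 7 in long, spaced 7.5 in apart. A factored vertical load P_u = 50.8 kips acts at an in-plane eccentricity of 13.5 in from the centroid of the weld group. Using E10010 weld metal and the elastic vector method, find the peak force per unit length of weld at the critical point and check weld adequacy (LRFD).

E100XX → F_EXX = 100 ksi.
Total weld length L_w = 14 in. Treat welds as unit-width lines.
Polar moment about centroid: J = 2[d³/12 + d(b/2)²] = 2[7³/12 + 7×3.75²] = 254 in³.
Direct shear f_v = P/L_w = 50.8 / 14 = 3.629 kip/in (vertical).
Torsion M = P·e = 50.8 × 13.5 = 685.8 kip·in.
Critical point at (x, y) = (3.75, 3.5) from centroid. f_tx = M·y/J = 9.448 kip/in; f_ty = M·x/J = 10.12 kip/in.
Resultant f_max = √[f_tx² + (f_v + f_ty)²] = √[9.448² + (3.629 + 10.12)²] = 16.68 kip/in.
Capacity per unit length: φr_n = 0.75 × 0.6 × 100 × (0.707 × 0.625) = 19.88 kip/in.
16.68 ≤ 19.88 → adequate.

f_max ≈ 16.7 kip/in; adequate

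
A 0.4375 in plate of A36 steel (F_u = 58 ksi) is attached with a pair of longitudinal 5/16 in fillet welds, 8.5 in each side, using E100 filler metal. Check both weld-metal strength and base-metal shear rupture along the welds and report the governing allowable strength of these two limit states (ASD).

R_n/Ω ≈ 113 kips (weld metal governs)

E100XX → F_EXX = 100 ksi.
t_e = 0.707 × 0.3125 = 0.2209 in; L = 17 in.
Weld metal: R_n/Ω = (1/2.0) × 0.6 × 100 × 0.2209 × 17 = 112.7 kips.
Base metal (shear rupture): R_n/Ω = (1/2.0) × 0.6 × 58 × 0.4375 × 17 = 129.4 kips.
Governing: weld metal.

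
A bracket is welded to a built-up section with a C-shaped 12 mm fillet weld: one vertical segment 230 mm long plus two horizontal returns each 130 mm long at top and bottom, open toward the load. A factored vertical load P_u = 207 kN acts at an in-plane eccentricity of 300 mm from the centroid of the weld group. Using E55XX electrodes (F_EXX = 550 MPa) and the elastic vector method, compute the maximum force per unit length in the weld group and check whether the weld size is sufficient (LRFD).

f_max ≈ 2040 N/mm; adequate

Total weld length L_w = 490 mm. Treat welds as unit-width lines.
Centroid: x̄ = 2×130×65 / 490 = 34.49 mm from the vertical weld.
Polar moment about centroid: J = I_x + I_y = [230³/12 + 2×130×115²] + [230×34.49² + 2(130³/12 + 130×30.51²)] = 5334000 mm³.
Direct shear f_v = P/L_w = 207×10³ / 490 = 422.4 N/mm (vertical).
Torsion M = P·e = 207×10³ × 300 = 62100000 N·mm.
Critical point at (x, y) = (95.51, 115) from centroid. f_tx = M·y/J = 1339 N/mm; f_ty = M·x/J = 1112 N/mm.
Resultant f_max = √[f_tx² + (f_v + f_ty)²] = √[1339² + (422.4 + 1112)²] = 2036 N/mm.
Capacity per unit length: φr_n = 0.75 × 0.6 × 550 × (0.707 × 12) = 2100 N/mm.
2036 ≤ 2100 → adequate.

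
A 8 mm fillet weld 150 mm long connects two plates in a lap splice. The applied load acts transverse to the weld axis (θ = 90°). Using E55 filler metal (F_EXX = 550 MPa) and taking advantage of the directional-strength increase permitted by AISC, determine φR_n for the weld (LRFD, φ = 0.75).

φR_n ≈ 315 kN

t_e = 0.707 × 8 = 5.656 mm; A_we = 5.656 × 150 = 848.4 mm².
Directional factor: 1.0 + 0.5 sin^1.5(90°) = 1.5.
F_nw = 0.6 × 550 × 1.5 = 495 MPa.
φR_n = 0.75 × 495 × 848.4 × 10⁻³ = 315 kN.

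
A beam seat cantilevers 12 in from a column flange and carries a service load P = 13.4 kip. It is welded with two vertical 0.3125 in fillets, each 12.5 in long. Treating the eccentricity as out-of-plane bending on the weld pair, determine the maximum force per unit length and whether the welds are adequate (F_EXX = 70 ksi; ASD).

f_max ≈ 3.13 kip/in; adequate

L_w = 2 × 12.5 = 25 in; section modulus (unit throat) S = 2 × L²/6 = 52.08 in².
Direct shear f_v = P/L_w = 13.4/25 = 0.536 kip/in.
Moment M = P × e = 13.4 × 12 = 160.8 kip·in; bending f_b = M/S = 3.087 kip/in.
f_max = √(f_v² + f_b²) = √(0.536² + 3.087²) = 3.134 kip/in.
r_n/Ω = (1/2.0) × 0.6 × 70 × (0.707 × 0.3125) = 4.64 kip/in → adequate.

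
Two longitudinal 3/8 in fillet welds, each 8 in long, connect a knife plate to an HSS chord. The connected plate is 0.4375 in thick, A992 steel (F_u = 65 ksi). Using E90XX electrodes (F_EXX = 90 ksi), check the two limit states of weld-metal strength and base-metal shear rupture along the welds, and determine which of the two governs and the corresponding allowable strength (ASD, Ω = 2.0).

t_e = 0.707 × 0.375 = 0.2651 in; L = 16 in.
Weld metal: R_n/Ω = (1/2.0) × 0.6 × 90 × 0.2651 × 16 = 114.5 kips.
Base metal (shear rupture): R_n/Ω = (1/2.0) × 0.6 × 65 × 0.4375 × 16 = 136.5 kips.
Governing: weld metal.

R_n/Ω ≈ 115 kips (weld metal governs)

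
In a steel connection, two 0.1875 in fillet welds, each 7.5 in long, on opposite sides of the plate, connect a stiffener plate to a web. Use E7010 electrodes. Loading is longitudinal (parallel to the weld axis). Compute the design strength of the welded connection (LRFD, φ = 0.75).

E70XX → F_EXX = 70 ksi.
Effective throat t_e = 0.707 × 0.1875 = 0.1326 in.
Total length L = 15 in; A_we = 0.1326 × 15 = 1.988 in².
F_nw = 0.6 F_EXX = 0.6 × 70 = 42 ksi.
φR_n = 0.75 × 42 × 1.988 = 62.64 kip.

φR_n ≈ 62.6 kip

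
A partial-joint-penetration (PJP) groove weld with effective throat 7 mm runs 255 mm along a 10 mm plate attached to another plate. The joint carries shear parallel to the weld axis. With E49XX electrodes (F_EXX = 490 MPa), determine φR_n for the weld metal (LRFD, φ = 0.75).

φR_n ≈ 394 kN

Effective throat (given) t_e = 7 mm.
A_we = 7 × 255 = 1785 mm².
F_nw = 0.6 F_EXX = 294 MPa.
φR_n = 0.75 × 294 × 1785 × 10⁻³ = 393.6 kN.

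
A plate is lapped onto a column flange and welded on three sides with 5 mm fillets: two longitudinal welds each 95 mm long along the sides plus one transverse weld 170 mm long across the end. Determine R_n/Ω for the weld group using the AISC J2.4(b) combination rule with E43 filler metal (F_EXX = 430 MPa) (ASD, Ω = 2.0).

R_n/Ω ≈ 190 kN

t_e = 0.707 × 5 = 3.535 mm.
R_nwl = 0.6 × 430 × 3.535 × 190 × 10⁻³ = 173.3 kN (longitudinal, 2 welds).
R_nwt = 0.6 × 430 × 3.535 × 170 × 10⁻³ = 155 kN (transverse, base value).
(i) R_nwl + R_nwt = 328.3 kN; (ii) 0.85 R_nwl + 1.5 R_nwt = 379.9 kN.
R_n = max = 379.9 kN [governs: (ii)]; R_n/Ω = 189.9 kN.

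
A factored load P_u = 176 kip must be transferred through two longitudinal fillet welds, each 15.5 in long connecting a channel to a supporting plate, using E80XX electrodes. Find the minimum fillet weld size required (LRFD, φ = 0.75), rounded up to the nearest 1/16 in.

w = 1/4 in

E80XX → F_EXX = 80 ksi.
Total weld length L = 31 in.
Required throat t_e = P_u / (φ × 0.6 F_EXX × L) = 176 / (0.75 × 0.6 × 80 × 31) = 0.1577 in.
Required leg w = t_e / 0.707 = 0.2231 in → use 1/4 in.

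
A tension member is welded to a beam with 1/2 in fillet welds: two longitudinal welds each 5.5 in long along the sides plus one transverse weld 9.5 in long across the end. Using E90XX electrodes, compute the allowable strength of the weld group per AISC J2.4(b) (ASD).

E90XX → F_EXX = 90 ksi.
t_e = 0.707 × 0.5 = 0.3535 in.
R_nwl = 0.6 × 90 × 0.3535 × 11 = 210 kips (longitudinal, 2 welds).
R_nwt = 0.6 × 90 × 0.3535 × 9.5 = 181.3 kips (transverse, base value).
(i) R_nwl + R_nwt = 391.3 kips; (ii) 0.85 R_nwl + 1.5 R_nwt = 450.5 kips.
R_n = max = 450.5 kips [governs: (ii)]; R_n/Ω = 225.3 kips.

R_n/Ω ≈ 225 kips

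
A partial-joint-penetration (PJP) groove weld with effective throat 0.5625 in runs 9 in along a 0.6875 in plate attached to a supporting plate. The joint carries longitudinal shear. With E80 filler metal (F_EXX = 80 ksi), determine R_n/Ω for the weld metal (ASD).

Effective throat (given) t_e = 0.5625 in.
A_we = 0.5625 × 9 = 5.062 in².
F_nw = 0.6 F_EXX = 48 ksi.
R_n/Ω = (48 × 5.062) / 2.0 = 121.5 kip.

R_n/Ω ≈ 122 kip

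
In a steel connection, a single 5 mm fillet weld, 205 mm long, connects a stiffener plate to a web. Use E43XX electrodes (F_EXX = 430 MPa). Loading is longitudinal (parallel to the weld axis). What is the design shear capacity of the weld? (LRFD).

φR_n ≈ 140 kN

Effective throat t_e = 0.707 × 5 = 3.535 mm.
Total length L = 205 mm; A_we = 3.535 × 205 = 724.7 mm².
F_nw = 0.6 F_EXX = 0.6 × 430 = 258 MPa.
φR_n = 0.75 × 258 × 724.7 × 10⁻³ = 140.2 kN.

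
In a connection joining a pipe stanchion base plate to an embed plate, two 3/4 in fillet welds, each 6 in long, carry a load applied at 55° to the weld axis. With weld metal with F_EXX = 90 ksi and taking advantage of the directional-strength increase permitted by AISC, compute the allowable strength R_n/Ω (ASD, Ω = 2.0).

R_n/Ω ≈ 235 kip

t_e = 0.707 × 0.75 = 0.5302 in; A_we = 0.5302 × 12 = 6.363 in².
Directional factor: 1.0 + 0.5 sin^1.5(55°) = 1.371.
F_nw = 0.6 × 90 × 1.371 = 74.02 ksi.
R_n/Ω = (74.02 × 6.363) / 2.0 = 235.5 kip.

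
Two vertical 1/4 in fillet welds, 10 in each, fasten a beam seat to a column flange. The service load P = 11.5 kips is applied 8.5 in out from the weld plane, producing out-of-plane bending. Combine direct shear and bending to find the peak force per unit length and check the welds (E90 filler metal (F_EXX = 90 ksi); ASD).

f_max ≈ 2.99 kip/in; adequate

L_w = 2 × 10 = 20 in; section modulus (unit throat) S = 2 × L²/6 = 33.33 in².
Direct shear f_v = P/L_w = 11.5/20 = 0.575 kip/in.
Moment M = P × e = 11.5 × 8.5 = 97.75 kip·in; bending f_b = M/S = 2.932 kip/in.
f_max = √(f_v² + f_b²) = √(0.575² + 2.932²) = 2.988 kip/in.
r_n/Ω = (1/2.0) × 0.6 × 90 × (0.707 × 0.25) = 4.772 kip/in → adequate.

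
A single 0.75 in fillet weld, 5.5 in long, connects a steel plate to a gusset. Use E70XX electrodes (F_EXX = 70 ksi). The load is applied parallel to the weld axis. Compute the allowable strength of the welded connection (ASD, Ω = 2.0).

Effective throat t_e = 0.707 × 0.75 = 0.5302 in.
Total length L = 5.5 in; A_we = 0.5302 × 5.5 = 2.916 in².
F_nw = 0.6 F_EXX = 0.6 × 70 = 42 ksi.
R_n = 42 × 2.916 = 122.5 kips; R_n/Ω = 122.5/2.0 = 61.24 kips.

R_n/Ω ≈ 61.2 kips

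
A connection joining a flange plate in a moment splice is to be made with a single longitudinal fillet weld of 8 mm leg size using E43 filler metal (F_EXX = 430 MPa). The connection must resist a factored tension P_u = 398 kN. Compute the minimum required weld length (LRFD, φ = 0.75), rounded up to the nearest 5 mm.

Throat t_e = 0.707 × 8 = 5.656 mm.
φr_n = 0.75 × 0.6 × 430 × 5.656 × 10⁻³ = 1.094 kN/mm.
L_req = P_u / φr_n = 398 / 1.094 = 363.7 mm total.
Round up → use L = 365 mm.

L = 365 mm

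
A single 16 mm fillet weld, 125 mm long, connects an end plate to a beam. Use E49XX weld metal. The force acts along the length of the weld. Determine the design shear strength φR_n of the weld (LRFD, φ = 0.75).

E49XX → F_EXX = 490 MPa.
Effective throat t_e = 0.707 × 16 = 11.31 mm.
Total length L = 125 mm; A_we = 11.31 × 125 = 1414 mm².
F_nw = 0.6 F_EXX = 0.6 × 490 = 294 MPa.
φR_n = 0.75 × 294 × 1414 × 10⁻³ = 311.8 kN.

φR_n ≈ 312 kN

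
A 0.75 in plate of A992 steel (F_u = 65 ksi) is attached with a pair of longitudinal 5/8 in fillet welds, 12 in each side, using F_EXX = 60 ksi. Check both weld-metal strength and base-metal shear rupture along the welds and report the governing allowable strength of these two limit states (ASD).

R_n/Ω ≈ 191 kips (weld metal governs)

t_e = 0.707 × 0.625 = 0.4419 in; L = 24 in.
Weld metal: R_n/Ω = (1/2.0) × 0.6 × 60 × 0.4419 × 24 = 190.9 kips.
Base metal (shear rupture): R_n/Ω = (1/2.0) × 0.6 × 65 × 0.75 × 24 = 351 kips.
Governing: weld metal.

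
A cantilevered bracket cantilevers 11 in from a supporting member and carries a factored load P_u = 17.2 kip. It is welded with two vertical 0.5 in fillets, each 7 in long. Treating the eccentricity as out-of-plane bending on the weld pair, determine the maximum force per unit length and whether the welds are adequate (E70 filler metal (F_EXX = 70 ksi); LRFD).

f_max ≈ 11.6 kip/in; NOT adequate

L_w = 2 × 7 = 14 in; section modulus (unit throat) S = 2 × L²/6 = 16.33 in².
Direct shear f_v = P/L_w = 17.2/14 = 1.229 kip/in.
Moment M = P × e = 17.2 × 11 = 189.2 kip·in; bending f_b = M/S = 11.58 kip/in.
f_max = √(f_v² + f_b²) = √(1.229² + 11.58²) = 11.65 kip/in.
φr_n = 0.75 × 0.6 × 70 × (0.707 × 0.5) = 11.14 kip/in → NOT adequate.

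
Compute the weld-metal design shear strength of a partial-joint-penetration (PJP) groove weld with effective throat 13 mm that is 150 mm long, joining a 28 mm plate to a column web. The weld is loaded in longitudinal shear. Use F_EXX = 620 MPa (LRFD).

Effective throat (given) t_e = 13 mm.
A_we = 13 × 150 = 1950 mm².
F_nw = 0.6 F_EXX = 372 MPa.
φR_n = 0.75 × 372 × 1950 × 10⁻³ = 544 kN.

φR_n ≈ 544 kN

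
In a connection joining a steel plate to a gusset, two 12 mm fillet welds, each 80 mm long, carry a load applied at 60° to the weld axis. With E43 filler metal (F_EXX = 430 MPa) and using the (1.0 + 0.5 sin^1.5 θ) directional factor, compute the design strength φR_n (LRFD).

t_e = 0.707 × 12 = 8.484 mm; A_we = 8.484 × 160 = 1357 mm².
Directional factor: 1.0 + 0.5 sin^1.5(60°) = 1.403.
F_nw = 0.6 × 430 × 1.403 = 362 MPa.
φR_n = 0.75 × 362 × 1357 × 10⁻³ = 368.5 kN.

φR_n ≈ 369 kN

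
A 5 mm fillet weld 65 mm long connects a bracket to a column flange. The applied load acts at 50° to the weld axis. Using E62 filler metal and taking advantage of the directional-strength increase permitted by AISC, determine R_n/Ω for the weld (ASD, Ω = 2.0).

E62XX → F_EXX = 620 MPa.
t_e = 0.707 × 5 = 3.535 mm; A_we = 3.535 × 65 = 229.8 mm².
Directional factor: 1.0 + 0.5 sin^1.5(50°) = 1.335.
F_nw = 0.6 × 620 × 1.335 = 496.7 MPa.
R_n/Ω = (496.7 × 229.8) / 2.0 × 10⁻³ = 57.07 kN.

R_n/Ω ≈ 57.1 kN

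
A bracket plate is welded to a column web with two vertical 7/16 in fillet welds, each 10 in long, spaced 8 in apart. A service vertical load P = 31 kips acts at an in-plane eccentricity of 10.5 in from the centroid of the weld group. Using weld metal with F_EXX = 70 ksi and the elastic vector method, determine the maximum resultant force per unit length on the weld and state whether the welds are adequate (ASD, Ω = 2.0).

f_max ≈ 5.39 kip/in; adequate

Total weld length L_w = 20 in. Treat welds as unit-width lines.
Polar moment about centroid: J = 2[d³/12 + d(b/2)²] = 2[10³/12 + 10×4²] = 486.7 in³.
Direct shear f_v = P/L_w = 31 / 20 = 1.55 kip/in (vertical).
Torsion M = P·e = 31 × 10.5 = 325.5 kip·in.
Critical point at (x, y) = (4, 5) from centroid. f_tx = M·y/J = 3.344 kip/in; f_ty = M·x/J = 2.675 kip/in.
Resultant f_max = √[f_tx² + (f_v + f_ty)²] = √[3.344² + (1.55 + 2.675)²] = 5.389 kip/in.
Capacity per unit length: r_n/Ω = (1/2.0) × 0.6 × 70 × (0.707 × 0.4375) = 6.496 kip/in.
5.389 ≤ 6.496 → adequate.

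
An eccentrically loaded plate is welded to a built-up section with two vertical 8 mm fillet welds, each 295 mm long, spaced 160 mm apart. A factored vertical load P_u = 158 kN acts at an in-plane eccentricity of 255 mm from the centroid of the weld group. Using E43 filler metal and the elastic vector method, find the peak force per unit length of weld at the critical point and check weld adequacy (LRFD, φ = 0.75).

E43XX → F_EXX = 430 MPa.
Total weld length L_w = 590 mm. Treat welds as unit-width lines.
Polar moment about centroid: J = 2[d³/12 + d(b/2)²] = 2[295³/12 + 295×80²] = 8055000 mm³.
Direct shear f_v = P/L_w = 158×10³ / 590 = 267.8 N/mm (vertical).
Torsion M = P·e = 158×10³ × 255 = 40290000 N·mm.
Critical point at (x, y) = (80, 147.5) from centroid. f_tx = M·y/J = 737.8 N/mm; f_ty = M·x/J = 400.2 N/mm.
Resultant f_max = √[f_tx² + (f_v + f_ty)²] = √[737.8² + (267.8 + 400.2)²] = 995.2 N/mm.
Capacity per unit length: φr_n = 0.75 × 0.6 × 430 × (0.707 × 8) = 1094 N/mm.
995.2 ≤ 1094 → adequate.

f_max ≈ 995 N/mm; adequate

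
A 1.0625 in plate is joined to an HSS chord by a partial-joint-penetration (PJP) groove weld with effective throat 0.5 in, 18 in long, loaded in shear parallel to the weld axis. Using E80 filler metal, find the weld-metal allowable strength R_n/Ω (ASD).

E80XX → F_EXX = 80 ksi.
Effective throat (given) t_e = 0.5 in.
A_we = 0.5 × 18 = 9 in².
F_nw = 0.6 F_EXX = 48 ksi.
R_n/Ω = (48 × 9) / 2.0 = 216 kips.

R_n/Ω ≈ 216 kips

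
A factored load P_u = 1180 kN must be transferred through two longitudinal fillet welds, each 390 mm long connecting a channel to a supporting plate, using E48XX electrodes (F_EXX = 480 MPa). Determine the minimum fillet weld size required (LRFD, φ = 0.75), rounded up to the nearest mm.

Total weld length L = 780 mm.
Required throat t_e = P_u / (φ × 0.6 F_EXX × L) = 1180 / (0.75 × 0.6 × 480 × 780 × 10⁻³) = 7.004 mm.
Required leg w = t_e / 0.707 = 9.906 mm → use 10 mm.

w = 10 mm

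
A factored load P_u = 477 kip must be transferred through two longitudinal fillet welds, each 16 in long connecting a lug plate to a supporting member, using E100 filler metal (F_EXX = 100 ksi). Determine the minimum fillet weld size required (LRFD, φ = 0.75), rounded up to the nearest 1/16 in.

w = 1/2 in

Total weld length L = 32 in.
Required throat t_e = P_u / (φ × 0.6 F_EXX × L) = 477 / (0.75 × 0.6 × 100 × 32) = 0.3313 in.
Required leg w = t_e / 0.707 = 0.4685 in → use 1/2 in.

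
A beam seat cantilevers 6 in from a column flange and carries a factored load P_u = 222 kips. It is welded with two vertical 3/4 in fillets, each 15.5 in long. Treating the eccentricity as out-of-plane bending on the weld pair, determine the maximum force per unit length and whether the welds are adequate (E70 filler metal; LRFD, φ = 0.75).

E70XX → F_EXX = 70 ksi.
L_w = 2 × 15.5 = 31 in; section modulus (unit throat) S = 2 × L²/6 = 80.08 in².
Direct shear f_v = P/L_w = 222/31 = 7.161 kip/in.
Moment M = P × e = 222 × 6 = 1332 kip·in; bending f_b = M/S = 16.63 kip/in.
f_max = √(f_v² + f_b²) = √(7.161² + 16.63²) = 18.11 kip/in.
φr_n = 0.75 × 0.6 × 70 × (0.707 × 0.75) = 16.7 kip/in → NOT adequate.

f_max ≈ 18.1 kip/in; NOT adequate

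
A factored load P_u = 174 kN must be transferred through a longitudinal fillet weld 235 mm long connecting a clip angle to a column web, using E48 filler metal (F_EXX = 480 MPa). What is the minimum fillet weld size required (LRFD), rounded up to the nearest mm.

Total weld length L = 235 mm.
Required throat t_e = P_u / (φ × 0.6 F_EXX × L) = 174 / (0.75 × 0.6 × 480 × 235 × 10⁻³) = 3.428 mm.
Required leg w = t_e / 0.707 = 4.849 mm → use 5 mm.

w = 5 mm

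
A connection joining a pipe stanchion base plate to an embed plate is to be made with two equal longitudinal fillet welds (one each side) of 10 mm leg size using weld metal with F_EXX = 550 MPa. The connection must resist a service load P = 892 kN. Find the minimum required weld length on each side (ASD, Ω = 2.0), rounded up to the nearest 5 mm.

L = 385 mm on each side

Throat t_e = 0.707 × 10 = 7.07 mm.
r_n/Ω = (0.6 × 550 × 7.07) / 2.0 = 1167 N/mm = 1.167 kN/mm.
L_req = P / (r_n/Ω) = 892 / 1.167 = 764.6 mm total.
Per side: 764.6 / 2 = 382.3 mm.
Round up → use L = 385 mm on each side.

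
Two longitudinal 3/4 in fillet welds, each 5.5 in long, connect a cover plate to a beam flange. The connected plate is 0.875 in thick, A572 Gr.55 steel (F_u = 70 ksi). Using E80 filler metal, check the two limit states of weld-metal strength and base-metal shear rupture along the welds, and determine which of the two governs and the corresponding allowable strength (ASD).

R_n/Ω ≈ 140 kips (weld metal governs)

E80XX → F_EXX = 80 ksi.
t_e = 0.707 × 0.75 = 0.5302 in; L = 11 in.
Weld metal: R_n/Ω = (1/2.0) × 0.6 × 80 × 0.5302 × 11 = 140 kips.
Base metal (shear rupture): R_n/Ω = (1/2.0) × 0.6 × 70 × 0.875 × 11 = 202.1 kips.
Governing: weld metal.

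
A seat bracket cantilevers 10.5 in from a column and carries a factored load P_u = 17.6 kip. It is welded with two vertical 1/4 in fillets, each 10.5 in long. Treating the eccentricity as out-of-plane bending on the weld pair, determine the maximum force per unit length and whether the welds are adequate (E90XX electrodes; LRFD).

f_max ≈ 5.1 kip/in; adequate

E90XX → F_EXX = 90 ksi.
L_w = 2 × 10.5 = 21 in; section modulus (unit throat) S = 2 × L²/6 = 36.75 in².
Direct shear f_v = P/L_w = 17.6/21 = 0.8381 kip/in.
Moment M = P × e = 17.6 × 10.5 = 184.8 kip·in; bending f_b = M/S = 5.029 kip/in.
f_max = √(f_v² + f_b²) = √(0.8381² + 5.029²) = 5.098 kip/in.
φr_n = 0.75 × 0.6 × 90 × (0.707 × 0.25) = 7.158 kip/in → adequate.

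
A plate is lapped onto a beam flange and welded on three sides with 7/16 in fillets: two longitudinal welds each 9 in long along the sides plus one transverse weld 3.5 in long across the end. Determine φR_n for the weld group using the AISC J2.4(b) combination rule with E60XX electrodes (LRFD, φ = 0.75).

φR_n ≈ 180 kip

E60XX → F_EXX = 60 ksi.
t_e = 0.707 × 0.4375 = 0.3093 in.
R_nwl = 0.6 × 60 × 0.3093 × 18 = 200.4 kip (longitudinal, 2 welds).
R_nwt = 0.6 × 60 × 0.3093 × 3.5 = 38.97 kip (transverse, base value).
(i) R_nwl + R_nwt = 239.4 kip; (ii) 0.85 R_nwl + 1.5 R_nwt = 228.8 kip.
R_n = max = 239.4 kip [governs: (i)]; φR_n = 179.6 kip.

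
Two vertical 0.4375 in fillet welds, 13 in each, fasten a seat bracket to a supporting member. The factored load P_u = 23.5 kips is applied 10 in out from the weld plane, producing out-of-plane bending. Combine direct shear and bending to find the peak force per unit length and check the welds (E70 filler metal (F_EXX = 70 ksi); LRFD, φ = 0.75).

f_max ≈ 4.27 kip/in; adequate

L_w = 2 × 13 = 26 in; section modulus (unit throat) S = 2 × L²/6 = 56.33 in².
Direct shear f_v = P/L_w = 23.5/26 = 0.9038 kip/in.
Moment M = P × e = 23.5 × 10 = 235 kip·in; bending f_b = M/S = 4.172 kip/in.
f_max = √(f_v² + f_b²) = √(0.9038² + 4.172²) = 4.268 kip/in.
φr_n = 0.75 × 0.6 × 70 × (0.707 × 0.4375) = 9.743 kip/in → adequate.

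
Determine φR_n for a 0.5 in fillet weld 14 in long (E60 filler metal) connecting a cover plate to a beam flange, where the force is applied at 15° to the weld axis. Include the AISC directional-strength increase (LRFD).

φR_n ≈ 142 kip

E60XX → F_EXX = 60 ksi.
t_e = 0.707 × 0.5 = 0.3535 in; A_we = 0.3535 × 14 = 4.949 in².
Directional factor: 1.0 + 0.5 sin^1.5(15°) = 1.066.
F_nw = 0.6 × 60 × 1.066 = 38.37 ksi.
φR_n = 0.75 × 38.37 × 4.949 = 142.4 kip.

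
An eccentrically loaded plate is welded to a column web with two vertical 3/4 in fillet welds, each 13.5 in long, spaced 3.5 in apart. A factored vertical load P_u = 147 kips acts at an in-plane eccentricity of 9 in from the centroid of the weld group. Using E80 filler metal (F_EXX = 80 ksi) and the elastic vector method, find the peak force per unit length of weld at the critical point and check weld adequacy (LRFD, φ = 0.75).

f_max ≈ 20.8 kip/in; NOT adequate

Total weld length L_w = 27 in. Treat welds as unit-width lines.
Polar moment about centroid: J = 2[d³/12 + d(b/2)²] = 2[13.5³/12 + 13.5×1.75²] = 492.8 in³.
Direct shear f_v = P/L_w = 147 / 27 = 5.444 kip/in (vertical).
Torsion M = P·e = 147 × 9 = 1323 kip·in.
Critical point at (x, y) = (1.75, 6.75) from centroid. f_tx = M·y/J = 18.12 kip/in; f_ty = M·x/J = 4.699 kip/in.
Resultant f_max = √[f_tx² + (f_v + f_ty)²] = √[18.12² + (5.444 + 4.699)²] = 20.77 kip/in.
Capacity per unit length: φr_n = 0.75 × 0.6 × 80 × (0.707 × 0.75) = 19.09 kip/in.
20.77 > 19.09 → NOT adequate.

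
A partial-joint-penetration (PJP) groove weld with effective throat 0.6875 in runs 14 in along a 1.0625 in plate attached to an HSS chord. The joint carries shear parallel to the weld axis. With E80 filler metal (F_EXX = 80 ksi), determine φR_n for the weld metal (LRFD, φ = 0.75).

φR_n ≈ 346 kip

Effective throat (given) t_e = 0.6875 in.
A_we = 0.6875 × 14 = 9.625 in².
F_nw = 0.6 F_EXX = 48 ksi.
φR_n = 0.75 × 48 × 9.625 = 346.5 kip.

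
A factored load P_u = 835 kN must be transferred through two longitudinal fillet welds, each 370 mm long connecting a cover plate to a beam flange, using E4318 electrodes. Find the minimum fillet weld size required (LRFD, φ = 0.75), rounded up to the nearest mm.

w = 9 mm

E43XX → F_EXX = 430 MPa.
Total weld length L = 740 mm.
Required throat t_e = P_u / (φ × 0.6 F_EXX × L) = 835 / (0.75 × 0.6 × 430 × 740 × 10⁻³) = 5.831 mm.
Required leg w = t_e / 0.707 = 8.248 mm → use 9 mm.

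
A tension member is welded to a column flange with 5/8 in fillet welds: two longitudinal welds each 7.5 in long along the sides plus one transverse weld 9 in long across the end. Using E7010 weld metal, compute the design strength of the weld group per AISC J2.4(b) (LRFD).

E70XX → F_EXX = 70 ksi.
t_e = 0.707 × 0.625 = 0.4419 in.
R_nwl = 0.6 × 70 × 0.4419 × 15 = 278.4 kip (longitudinal, 2 welds).
R_nwt = 0.6 × 70 × 0.4419 × 9 = 167 kip (transverse, base value).
(i) R_nwl + R_nwt = 445.4 kip; (ii) 0.85 R_nwl + 1.5 R_nwt = 487.2 kip.
R_n = max = 487.2 kip [governs: (ii)]; φR_n = 365.4 kip.

φR_n ≈ 365 kip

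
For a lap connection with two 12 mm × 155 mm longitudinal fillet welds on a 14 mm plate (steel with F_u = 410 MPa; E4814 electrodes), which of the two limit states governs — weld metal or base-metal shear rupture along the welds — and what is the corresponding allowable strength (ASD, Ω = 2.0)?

R_n/Ω ≈ 379 kN (weld metal governs)

E48XX → F_EXX = 480 MPa.
t_e = 0.707 × 12 = 8.484 mm; L = 310 mm.
Weld metal: R_n/Ω = (1/2.0) × 0.6 × 480 × 8.484 × 310 × 10⁻³ = 378.7 kN.
Base metal (shear rupture): R_n/Ω = (1/2.0) × 0.6 × 410 × 14 × 310 × 10⁻³ = 533.8 kN.
Governing: weld metal.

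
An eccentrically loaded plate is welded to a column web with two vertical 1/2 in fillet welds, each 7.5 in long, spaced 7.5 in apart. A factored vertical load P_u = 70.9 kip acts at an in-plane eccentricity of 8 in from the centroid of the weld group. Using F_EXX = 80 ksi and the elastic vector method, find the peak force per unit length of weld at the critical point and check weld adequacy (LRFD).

Total weld length L_w = 15 in. Treat welds as unit-width lines.
Polar moment about centroid: J = 2[d³/12 + d(b/2)²] = 2[7.5³/12 + 7.5×3.75²] = 281.2 in³.
Direct shear f_v = P/L_w = 70.9 / 15 = 4.727 kip/in (vertical).
Torsion M = P·e = 70.9 × 8 = 567.2 kip·in.
Critical point at (x, y) = (3.75, 3.75) from centroid. f_tx = M·y/J = 7.563 kip/in; f_ty = M·x/J = 7.563 kip/in.
Resultant f_max = √[f_tx² + (f_v + f_ty)²] = √[7.563² + (4.727 + 7.563)²] = 14.43 kip/in.
Capacity per unit length: φr_n = 0.75 × 0.6 × 80 × (0.707 × 0.5) = 12.73 kip/in.
14.43 > 12.73 → NOT adequate.

f_max ≈ 14.4 kip/in; NOT adequate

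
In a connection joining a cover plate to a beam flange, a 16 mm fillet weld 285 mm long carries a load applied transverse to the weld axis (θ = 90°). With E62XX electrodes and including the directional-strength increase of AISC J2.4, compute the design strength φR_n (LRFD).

φR_n ≈ 1350 kN

E62XX → F_EXX = 620 MPa.
t_e = 0.707 × 16 = 11.31 mm; A_we = 11.31 × 285 = 3224 mm².
Directional factor: 1.0 + 0.5 sin^1.5(90°) = 1.5.
F_nw = 0.6 × 620 × 1.5 = 558 MPa.
φR_n = 0.75 × 558 × 3224 × 10⁻³ = 1349 kN.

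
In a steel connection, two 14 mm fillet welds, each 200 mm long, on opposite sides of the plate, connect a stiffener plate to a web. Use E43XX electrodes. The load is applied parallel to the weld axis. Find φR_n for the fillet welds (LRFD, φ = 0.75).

φR_n ≈ 766 kN

E43XX → F_EXX = 430 MPa.
Effective throat t_e = 0.707 × 14 = 9.898 mm.
Total length L = 400 mm; A_we = 9.898 × 400 = 3959 mm².
F_nw = 0.6 F_EXX = 0.6 × 430 = 258 MPa.
φR_n = 0.75 × 258 × 3959 × 10⁻³ = 766.1 kN.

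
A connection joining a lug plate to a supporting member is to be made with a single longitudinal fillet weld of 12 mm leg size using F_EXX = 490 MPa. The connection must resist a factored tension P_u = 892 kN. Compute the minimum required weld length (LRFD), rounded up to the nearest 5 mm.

L = 480 mm

Throat t_e = 0.707 × 12 = 8.484 mm.
φr_n = 0.75 × 0.6 × 490 × 8.484 × 10⁻³ = 1.871 kN/mm.
L_req = P_u / φr_n = 892 / 1.871 = 476.8 mm total.
Round up → use L = 480 mm.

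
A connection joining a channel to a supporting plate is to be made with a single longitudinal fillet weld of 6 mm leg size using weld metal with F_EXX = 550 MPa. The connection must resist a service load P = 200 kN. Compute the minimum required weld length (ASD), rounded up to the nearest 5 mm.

Throat t_e = 0.707 × 6 = 4.242 mm.
r_n/Ω = (0.6 × 550 × 4.242) / 2.0 = 699.9 N/mm = 0.6999 kN/mm.
L_req = P / (r_n/Ω) = 200 / 0.6999 = 285.7 mm total.
Round up → use L = 290 mm.

L = 290 mm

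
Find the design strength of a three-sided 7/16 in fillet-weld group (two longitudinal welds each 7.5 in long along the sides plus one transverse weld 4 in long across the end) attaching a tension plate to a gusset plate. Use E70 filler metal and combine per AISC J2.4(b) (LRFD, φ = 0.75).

E70XX → F_EXX = 70 ksi.
t_e = 0.707 × 0.4375 = 0.3093 in.
R_nwl = 0.6 × 70 × 0.3093 × 15 = 194.9 kip (longitudinal, 2 welds).
R_nwt = 0.6 × 70 × 0.3093 × 4 = 51.96 kip (transverse, base value).
(i) R_nwl + R_nwt = 246.8 kip; (ii) 0.85 R_nwl + 1.5 R_nwt = 243.6 kip.
R_n = max = 246.8 kip [governs: (i)]; φR_n = 185.1 kip.

φR_n ≈ 185 kip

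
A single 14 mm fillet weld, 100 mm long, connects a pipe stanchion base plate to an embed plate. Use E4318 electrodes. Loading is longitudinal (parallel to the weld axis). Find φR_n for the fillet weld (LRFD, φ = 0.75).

E43XX → F_EXX = 430 MPa.
Effective throat t_e = 0.707 × 14 = 9.898 mm.
Total length L = 100 mm; A_we = 9.898 × 100 = 989.8 mm².
F_nw = 0.6 F_EXX = 0.6 × 430 = 258 MPa.
φR_n = 0.75 × 258 × 989.8 × 10⁻³ = 191.5 kN.

φR_n ≈ 192 kN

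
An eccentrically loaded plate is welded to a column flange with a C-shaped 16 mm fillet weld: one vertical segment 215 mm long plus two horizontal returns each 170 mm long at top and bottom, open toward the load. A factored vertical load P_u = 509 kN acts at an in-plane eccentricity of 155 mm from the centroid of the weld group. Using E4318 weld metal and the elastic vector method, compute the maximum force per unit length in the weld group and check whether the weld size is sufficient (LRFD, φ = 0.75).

E43XX → F_EXX = 430 MPa.
Total weld length L_w = 555 mm. Treat welds as unit-width lines.
Centroid: x̄ = 2×170×85 / 555 = 52.07 mm from the vertical weld.
Polar moment about centroid: J = I_x + I_y = [215³/12 + 2×170×107.5²] + [215×52.07² + 2(170³/12 + 170×32.93²)] = 6528000 mm³.
Direct shear f_v = P/L_w = 509×10³ / 555 = 917.1 N/mm (vertical).
Torsion M = P·e = 509×10³ × 155 = 78895000 N·mm.
Critical point at (x, y) = (117.9, 107.5) from centroid. f_tx = M·y/J = 1299 N/mm; f_ty = M·x/J = 1425 N/mm.
Resultant f_max = √[f_tx² + (f_v + f_ty)²] = √[1299² + (917.1 + 1425)²] = 2679 N/mm.
Capacity per unit length: φr_n = 0.75 × 0.6 × 430 × (0.707 × 16) = 2189 N/mm.
2679 > 2189 → NOT adequate.

f_max ≈ 2680 N/mm; NOT adequate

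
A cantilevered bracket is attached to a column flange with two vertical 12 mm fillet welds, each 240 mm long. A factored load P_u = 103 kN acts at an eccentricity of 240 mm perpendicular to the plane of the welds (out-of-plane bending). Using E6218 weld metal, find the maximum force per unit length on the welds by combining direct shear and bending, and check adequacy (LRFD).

f_max ≈ 1310 N/mm; adequate

E62XX → F_EXX = 620 MPa.
L_w = 2 × 240 = 480 mm; section modulus (unit throat) S = 2 × L²/6 = 19200 mm².
Direct shear f_v = P/L_w = 103×10³/480 = 214.6 N/mm.
Moment M = P × e = 103×10³ × 240 = 24720000 N·mm; bending f_b = M/S = 1288 N/mm.
f_max = √(f_v² + f_b²) = √(214.6² + 1288²) = 1305 N/mm.
φr_n = 0.75 × 0.6 × 620 × (0.707 × 12) = 2367 N/mm → adequate.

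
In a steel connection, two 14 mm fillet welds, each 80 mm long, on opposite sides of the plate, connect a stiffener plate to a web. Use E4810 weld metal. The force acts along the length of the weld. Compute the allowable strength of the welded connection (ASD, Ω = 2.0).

R_n/Ω ≈ 228 kN

E48XX → F_EXX = 480 MPa.
Effective throat t_e = 0.707 × 14 = 9.898 mm.
Total length L = 160 mm; A_we = 9.898 × 160 = 1584 mm².
F_nw = 0.6 F_EXX = 0.6 × 480 = 288 MPa.
R_n = 288 × 1584 × 10⁻³ = 456.1 kN; R_n/Ω = 456.1/2.0 = 228 kN.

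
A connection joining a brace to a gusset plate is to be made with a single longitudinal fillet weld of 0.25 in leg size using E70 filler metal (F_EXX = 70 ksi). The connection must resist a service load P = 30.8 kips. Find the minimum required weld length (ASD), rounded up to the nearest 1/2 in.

Throat t_e = 0.707 × 0.25 = 0.1767 in.
r_n/Ω = (0.6 × 70 × 0.1767) / 2.0 = 3.712 kip/in.
L_req = P / (r_n/Ω) = 30.8 / 3.712 = 8.298 in total.
Round up → use L = 8.5 in.

L = 8.5 in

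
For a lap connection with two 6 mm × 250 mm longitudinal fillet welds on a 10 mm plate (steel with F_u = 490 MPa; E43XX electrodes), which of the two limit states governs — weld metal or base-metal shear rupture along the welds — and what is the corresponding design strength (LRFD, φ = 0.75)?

E43XX → F_EXX = 430 MPa.
t_e = 0.707 × 6 = 4.242 mm; L = 500 mm.
Weld metal: φR_n = 0.75 × 0.6 × 430 × 4.242 × 500 × 10⁻³ = 410.4 kN.
Base metal (shear rupture): φR_n = 0.75 × 0.6 × 490 × 10 × 500 × 10⁻³ = 1102 kN.
Governing: weld metal.

φR_n ≈ 410 kN (weld metal governs)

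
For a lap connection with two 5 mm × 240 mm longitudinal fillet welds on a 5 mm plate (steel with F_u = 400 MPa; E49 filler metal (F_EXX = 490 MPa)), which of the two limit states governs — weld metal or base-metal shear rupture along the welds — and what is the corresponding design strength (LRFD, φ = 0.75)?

φR_n ≈ 374 kN (weld metal governs)

t_e = 0.707 × 5 = 3.535 mm; L = 480 mm.
Weld metal: φR_n = 0.75 × 0.6 × 490 × 3.535 × 480 × 10⁻³ = 374.1 kN.
Base metal (shear rupture): φR_n = 0.75 × 0.6 × 400 × 5 × 480 × 10⁻³ = 432 kN.
Governing: weld metal.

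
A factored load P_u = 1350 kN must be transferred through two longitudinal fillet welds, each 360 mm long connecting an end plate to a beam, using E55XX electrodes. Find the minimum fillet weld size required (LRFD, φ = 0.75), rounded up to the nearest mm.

E55XX → F_EXX = 550 MPa.
Total weld length L = 720 mm.
Required throat t_e = P_u / (φ × 0.6 F_EXX × L) = 1350 / (0.75 × 0.6 × 550 × 720 × 10⁻³) = 7.576 mm.
Required leg w = t_e / 0.707 = 10.72 mm → use 11 mm.

w = 11 mm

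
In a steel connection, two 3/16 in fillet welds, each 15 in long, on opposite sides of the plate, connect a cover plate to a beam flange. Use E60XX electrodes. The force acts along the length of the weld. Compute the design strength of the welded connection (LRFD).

E60XX → F_EXX = 60 ksi.
Effective throat t_e = 0.707 × 0.1875 = 0.1326 in.
Total length L = 30 in; A_we = 0.1326 × 30 = 3.977 in².
F_nw = 0.6 F_EXX = 0.6 × 60 = 36 ksi.
φR_n = 0.75 × 36 × 3.977 = 107.4 kip.

φR_n ≈ 107 kip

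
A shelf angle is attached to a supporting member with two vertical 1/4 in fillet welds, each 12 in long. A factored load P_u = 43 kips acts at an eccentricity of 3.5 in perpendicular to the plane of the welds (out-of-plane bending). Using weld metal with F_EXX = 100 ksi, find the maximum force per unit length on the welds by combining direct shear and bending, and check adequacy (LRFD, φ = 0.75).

L_w = 2 × 12 = 24 in; section modulus (unit throat) S = 2 × L²/6 = 48 in².
Direct shear f_v = P/L_w = 43/24 = 1.792 kip/in.
Moment M = P × e = 43 × 3.5 = 150.5 kip·in; bending f_b = M/S = 3.135 kip/in.
f_max = √(f_v² + f_b²) = √(1.792² + 3.135²) = 3.611 kip/in.
φr_n = 0.75 × 0.6 × 100 × (0.707 × 0.25) = 7.954 kip/in → adequate.

f_max ≈ 3.61 kip/in; adequate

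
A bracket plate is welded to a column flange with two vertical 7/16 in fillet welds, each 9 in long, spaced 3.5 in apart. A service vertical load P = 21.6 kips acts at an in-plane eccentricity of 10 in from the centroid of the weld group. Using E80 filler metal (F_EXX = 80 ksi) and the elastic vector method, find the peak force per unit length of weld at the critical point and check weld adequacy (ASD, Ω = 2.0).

f_max ≈ 6.44 kip/in; adequate

Total weld length L_w = 18 in. Treat welds as unit-width lines.
Polar moment about centroid: J = 2[d³/12 + d(b/2)²] = 2[9³/12 + 9×1.75²] = 176.6 in³.
Direct shear f_v = P/L_w = 21.6 / 18 = 1.2 kip/in (vertical).
Torsion M = P·e = 21.6 × 10 = 216 kip·in.
Critical point at (x, y) = (1.75, 4.5) from centroid. f_tx = M·y/J = 5.503 kip/in; f_ty = M·x/J = 2.14 kip/in.
Resultant f_max = √[f_tx² + (f_v + f_ty)²] = √[5.503² + (1.2 + 2.14)²] = 6.438 kip/in.
Capacity per unit length: r_n/Ω = (1/2.0) × 0.6 × 80 × (0.707 × 0.4375) = 7.423 kip/in.
6.438 ≤ 7.423 → adequate.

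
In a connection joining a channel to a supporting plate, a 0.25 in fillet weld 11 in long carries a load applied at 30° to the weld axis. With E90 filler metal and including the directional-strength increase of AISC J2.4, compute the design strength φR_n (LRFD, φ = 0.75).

E90XX → F_EXX = 90 ksi.
t_e = 0.707 × 0.25 = 0.1767 in; A_we = 0.1767 × 11 = 1.944 in².
Directional factor: 1.0 + 0.5 sin^1.5(30°) = 1.177.
F_nw = 0.6 × 90 × 1.177 = 63.55 ksi.
φR_n = 0.75 × 63.55 × 1.944 = 92.66 kip.

φR_n ≈ 92.7 kip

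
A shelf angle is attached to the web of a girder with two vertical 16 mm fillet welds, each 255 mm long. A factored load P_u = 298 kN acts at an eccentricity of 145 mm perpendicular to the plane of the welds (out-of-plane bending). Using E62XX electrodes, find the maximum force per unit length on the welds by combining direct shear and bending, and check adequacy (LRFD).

E62XX → F_EXX = 620 MPa.
L_w = 2 × 255 = 510 mm; section modulus (unit throat) S = 2 × L²/6 = 21680 mm².
Direct shear f_v = P/L_w = 298×10³/510 = 584.3 N/mm.
Moment M = P × e = 298×10³ × 145 = 43210000 N·mm; bending f_b = M/S = 1994 N/mm.
f_max = √(f_v² + f_b²) = √(584.3² + 1994²) = 2077 N/mm.
φr_n = 0.75 × 0.6 × 620 × (0.707 × 16) = 3156 N/mm → adequate.

f_max ≈ 2080 N/mm; adequate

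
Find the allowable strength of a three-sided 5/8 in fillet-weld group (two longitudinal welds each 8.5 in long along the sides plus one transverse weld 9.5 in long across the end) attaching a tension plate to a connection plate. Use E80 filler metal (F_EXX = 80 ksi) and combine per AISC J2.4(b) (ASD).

t_e = 0.707 × 0.625 = 0.4419 in.
R_nwl = 0.6 × 80 × 0.4419 × 17 = 360.6 kip (longitudinal, 2 welds).
R_nwt = 0.6 × 80 × 0.4419 × 9.5 = 201.5 kip (transverse, base value).
(i) R_nwl + R_nwt = 562.1 kip; (ii) 0.85 R_nwl + 1.5 R_nwt = 608.7 kip.
R_n = max = 608.7 kip [governs: (ii)]; R_n/Ω = 304.4 kip.

R_n/Ω ≈ 304 kip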